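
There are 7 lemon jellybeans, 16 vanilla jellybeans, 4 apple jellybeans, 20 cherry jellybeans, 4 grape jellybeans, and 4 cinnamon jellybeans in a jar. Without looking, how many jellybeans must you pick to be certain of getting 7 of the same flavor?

31

Treat the 6 flavors as pigeonholes.
In the worst case we take at most 6 of each flavor, but all 4 apple, all 4 grape, and all 4 cinnamon (fewer than 6), giving 6 + 6 + 4 + 6 + 4 + 4 = 30.
One more jellybean then forces some flavor to 7, so 30 + 1 = 31.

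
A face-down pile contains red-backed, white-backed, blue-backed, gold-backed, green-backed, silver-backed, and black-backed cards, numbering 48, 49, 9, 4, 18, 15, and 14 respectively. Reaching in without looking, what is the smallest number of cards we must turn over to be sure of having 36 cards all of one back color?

131

In the worst case we take at most 35 of each back color, but all 9 blue-backed, all 4 gold-backed, all 18 green-backed, all 15 silver-backed, and all 14 black-backed (fewer than 35), giving 35 + 35 + 9 + 4 + 18 + 15 + 14 = 130.
One more card then forces some back color to 36, so 130 + 1 = 131.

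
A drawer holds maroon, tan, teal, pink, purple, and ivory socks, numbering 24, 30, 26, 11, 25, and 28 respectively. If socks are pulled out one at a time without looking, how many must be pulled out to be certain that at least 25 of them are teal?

To avoid teal socks as long as possible, exhaust the other 5 colors first.
The worst case draws every non-teal sock first: 24 + 30 + 11 + 25 + 28 = 118.
The next 25 draws are then forced to be teal, giving 118 + 25 = 143.

143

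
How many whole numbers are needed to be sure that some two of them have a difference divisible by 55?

Use the pigeonhole principle on residue classes: two integers differ by a multiple of 55 exactly when they share a remainder mod 55.
There are 55 residue classes mod 55, so 55 integers can all lie in distinct classes.
One more integer must repeat a residue, giving a difference divisible by 55. So n = 55 + 1 = 56.

56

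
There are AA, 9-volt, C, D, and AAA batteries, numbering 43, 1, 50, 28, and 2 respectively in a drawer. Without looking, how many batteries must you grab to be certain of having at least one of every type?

124

The hardest type to obtain is 9-volt: we could draw every other battery first — 124 − 1 = 123 batteries — without a single 9-volt one.
The next draw must be 9-volt, so 123 + 1 = 124.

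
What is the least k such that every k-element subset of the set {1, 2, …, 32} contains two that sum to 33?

17

Partition {1, …, 32} into 16 pairs: {1,32}, {2,31}, …, {16,17}.
Choosing 16 integers — say the integers 1 through 16 — takes one from each pair and avoids the property.
Choosing 17 forces two into the same pair by pigeonhole, and those sum to 33. So 17.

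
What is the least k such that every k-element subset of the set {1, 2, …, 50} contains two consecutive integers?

26

Partition {1, …, 50} into 25 pairs: {1,2}, {3,4}, …, {49,50}.
Choosing 25 integers — say the 25 even numbers 2, 4, …, 50 — takes one from each pair and avoids the property.
Choosing 26 forces two into the same pair by pigeonhole, and those are consecutive. So 26.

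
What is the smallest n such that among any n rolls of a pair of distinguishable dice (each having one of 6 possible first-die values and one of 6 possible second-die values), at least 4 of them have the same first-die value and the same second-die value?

109

There are 6 × 6 = 36 (first-die value, second-die value) combinations acting as pigeonholes.
With 36 × 3 = 108 rolls of a pair of distinguishable dice we could place exactly 3 in each, with no (first-die value, second-die value) pair reaching 4.
One more forces some (first-die value, second-die value) pair to hold 4, so 108 + 1 = 109.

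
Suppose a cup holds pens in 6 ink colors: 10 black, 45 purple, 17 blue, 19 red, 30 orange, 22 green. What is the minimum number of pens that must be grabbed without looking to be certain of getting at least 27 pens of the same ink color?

Treat the 6 ink colors as pigeonholes.
In the worst case we take at most 26 of each ink color, but all 10 black, all 17 blue, all 19 red, and all 22 green (fewer than 26), giving 10 + 26 + 17 + 19 + 26 + 22 = 120.
One more pen then forces some ink color to 27, so 120 + 1 = 121.

121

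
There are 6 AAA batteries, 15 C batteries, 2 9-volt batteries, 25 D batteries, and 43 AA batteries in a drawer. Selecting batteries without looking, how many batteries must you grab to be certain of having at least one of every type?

The hardest type to obtain is 9-volt: we could draw every other battery first — 91 − 2 = 89 batteries — without a single 9-volt one.
The next draw must be 9-volt, so 89 + 1 = 90.

90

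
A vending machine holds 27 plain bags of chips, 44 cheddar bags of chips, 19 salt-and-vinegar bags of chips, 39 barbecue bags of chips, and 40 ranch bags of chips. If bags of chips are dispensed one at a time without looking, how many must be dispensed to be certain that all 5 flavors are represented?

The hardest flavor to obtain is salt-and-vinegar: we could draw every other bag of chips first — 169 − 19 = 150 bags of chips — without a single salt-and-vinegar one.
The next draw must be salt-and-vinegar, so 150 + 1 = 151.

151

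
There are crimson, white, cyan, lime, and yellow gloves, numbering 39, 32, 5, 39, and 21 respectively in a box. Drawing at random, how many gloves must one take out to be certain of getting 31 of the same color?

117

In the worst case we take at most 30 of each color, but all 5 cyan and all 21 yellow (fewer than 30), giving 30 + 30 + 5 + 30 + 21 = 116.
One more glove then forces some color to 31, so 116 + 1 = 117.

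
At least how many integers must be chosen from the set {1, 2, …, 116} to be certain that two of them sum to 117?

Partition {1, …, 116} into 58 pairs: {1,116}, {2,115}, …, {58,59}.
Choosing 58 integers — say the integers 1 through 58 — takes one from each pair and avoids the property.
Choosing 59 forces two into the same pair by pigeonhole, and those sum to 117. So 59.

59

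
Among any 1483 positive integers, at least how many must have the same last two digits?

15

The 1483 positive integers fall into 100 possible two-digit endings.
If each of the 100 possible two-digit endings held at most 14, the total would be at most 100 × 14 = 1400 < 1483, a contradiction.
So at least one holds ⌈1483/100⌉ = 15.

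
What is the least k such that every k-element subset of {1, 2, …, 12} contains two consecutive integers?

Partition {1, …, 12} into 6 pairs: {1,2}, {3,4}, …, {11,12}.
Choosing 6 integers — say the 6 even numbers 2, 4, …, 12 — takes one from each pair and avoids the property.
Choosing 7 forces two into the same pair by pigeonhole, and those are consecutive. So 7.

7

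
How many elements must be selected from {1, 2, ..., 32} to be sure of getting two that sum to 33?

Partition {1, …, 32} into 16 pairs: {1,32}, {2,31}, …, {16,17}.
Choosing 16 integers — say the integers 1 through 16 — takes one from each pair and avoids the property.
Choosing 17 forces two into the same pair by pigeonhole, and those sum to 33. So 17.

17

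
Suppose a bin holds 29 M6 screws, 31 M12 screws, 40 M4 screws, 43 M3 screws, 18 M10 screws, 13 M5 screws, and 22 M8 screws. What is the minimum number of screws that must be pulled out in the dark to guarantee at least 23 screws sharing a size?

142

In the worst case we take at most 22 of each size, but all 18 M10 and all 13 M5 (fewer than 22), giving 22 + 22 + 22 + 22 + 18 + 13 + 22 = 141.
One more screw then forces some size to 23, so 141 + 1 = 142.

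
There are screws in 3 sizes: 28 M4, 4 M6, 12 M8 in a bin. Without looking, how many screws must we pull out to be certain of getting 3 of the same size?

7

The worst case takes 2 screws of each size without reaching 3 of any: 3 × 2 = 6.
The next screw must bring some size to 3, so 6 + 1 = 7.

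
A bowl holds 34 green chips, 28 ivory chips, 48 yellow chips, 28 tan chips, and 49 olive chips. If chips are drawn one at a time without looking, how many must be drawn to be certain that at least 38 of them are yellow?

To avoid yellow chips as long as possible, exhaust the other 4 colors first.
The worst case draws every non-yellow chip first: 34 + 28 + 28 + 49 = 139.
The next 38 draws are then forced to be yellow, giving 139 + 38 = 177.

177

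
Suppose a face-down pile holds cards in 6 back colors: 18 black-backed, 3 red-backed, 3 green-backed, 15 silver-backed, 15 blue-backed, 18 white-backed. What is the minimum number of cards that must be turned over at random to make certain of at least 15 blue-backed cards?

72

The worst case draws every non-blue-backed card first: 18 + 3 + 3 + 15 + 18 = 57.
The next 15 draws are then forced to be blue-backed, giving 57 + 15 = 72.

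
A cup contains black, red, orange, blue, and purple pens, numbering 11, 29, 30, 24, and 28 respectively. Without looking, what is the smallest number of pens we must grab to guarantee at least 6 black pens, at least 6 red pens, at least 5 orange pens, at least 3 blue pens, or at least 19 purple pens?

Each of the 5 ink colors has its own threshold; avoid all of them simultaneously.
The worst case stops just short of every target: 5 black, 5 red, 4 orange, 2 blue, 18 purple — 5 + 5 + 4 + 2 + 18 = 34 pens.
One more pen must push some ink color to its target, so 34 + 1 = 35.

35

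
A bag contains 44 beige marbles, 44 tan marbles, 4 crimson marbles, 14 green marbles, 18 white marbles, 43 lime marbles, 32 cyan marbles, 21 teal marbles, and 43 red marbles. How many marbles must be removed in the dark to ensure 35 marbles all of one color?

In the worst case we take at most 34 of each color, but all 4 crimson, all 14 green, all 18 white, all 32 cyan, and all 21 teal (fewer than 34), giving 34 + 34 + 4 + 14 + 18 + 34 + 32 + 21 + 34 = 225.
One more marble then forces some color to 35, so 225 + 1 = 226.

226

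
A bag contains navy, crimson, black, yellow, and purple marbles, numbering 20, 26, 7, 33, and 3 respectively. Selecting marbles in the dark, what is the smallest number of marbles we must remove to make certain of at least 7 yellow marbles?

63

The worst case draws every non-yellow marble first: 20 + 26 + 7 + 3 = 56.
The next 7 draws are then forced to be yellow, giving 56 + 7 = 63.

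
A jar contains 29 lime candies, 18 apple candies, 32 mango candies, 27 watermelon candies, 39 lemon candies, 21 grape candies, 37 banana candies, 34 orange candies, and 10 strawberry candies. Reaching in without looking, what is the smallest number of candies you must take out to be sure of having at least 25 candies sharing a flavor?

In the worst case we take at most 24 of each flavor, but all 18 apple, all 21 grape, and all 10 strawberry (fewer than 24), giving 24 + 18 + 24 + 24 + 24 + 21 + 24 + 24 + 10 = 193.
One more candy then forces some flavor to 25, so 193 + 1 = 194.

194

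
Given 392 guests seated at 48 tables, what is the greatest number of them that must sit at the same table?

The 392 guests fall into 48 tables.
If each of the 48 tables held at most 8, the total would be at most 48 × 8 = 384 < 392, a contradiction.
So at least one holds ⌈392/48⌉ = 9.

9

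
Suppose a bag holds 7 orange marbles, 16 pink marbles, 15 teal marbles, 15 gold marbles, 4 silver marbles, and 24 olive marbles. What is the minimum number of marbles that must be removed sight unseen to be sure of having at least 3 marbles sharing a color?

The worst case takes 2 marbles of each color without reaching 3 of any: 6 × 2 = 12.
The next marble must bring some color to 3, so 12 + 1 = 13.

13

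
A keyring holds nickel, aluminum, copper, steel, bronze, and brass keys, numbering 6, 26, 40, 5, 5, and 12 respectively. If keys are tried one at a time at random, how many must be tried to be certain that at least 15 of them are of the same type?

57

In the worst case we take at most 14 of each type, but all 6 nickel, all 5 steel, all 5 bronze, and all 12 brass (fewer than 14), giving 6 + 14 + 14 + 5 + 5 + 12 = 56.
One more key then forces some type to 15, so 56 + 1 = 57.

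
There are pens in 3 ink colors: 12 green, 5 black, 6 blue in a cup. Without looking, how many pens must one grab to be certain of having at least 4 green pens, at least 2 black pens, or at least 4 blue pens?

8

The worst case stops just short of every target: 3 green, 1 black, 3 blue — 3 + 1 + 3 = 7 pens.
One more pen must push some ink color to its target, so 7 + 1 = 8.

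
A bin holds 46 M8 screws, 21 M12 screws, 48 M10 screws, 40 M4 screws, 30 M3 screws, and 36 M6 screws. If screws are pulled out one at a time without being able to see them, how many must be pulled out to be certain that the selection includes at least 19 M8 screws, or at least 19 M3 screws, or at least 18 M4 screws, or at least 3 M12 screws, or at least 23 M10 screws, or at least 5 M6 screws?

82

The worst case stops just short of every target: 18 M8, 2 M12, 22 M10, 17 M4, 18 M3, 4 M6 — 18 + 2 + 22 + 17 + 18 + 4 = 81 screws.
One more screw must push some size to its target, so 81 + 1 = 82.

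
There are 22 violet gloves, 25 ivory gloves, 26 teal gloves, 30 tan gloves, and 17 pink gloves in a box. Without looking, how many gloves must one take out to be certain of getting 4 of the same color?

The worst case takes 3 gloves of each color without reaching 4 of any: 5 × 3 = 15.
The next glove must bring some color to 4, so 15 + 1 = 16.

16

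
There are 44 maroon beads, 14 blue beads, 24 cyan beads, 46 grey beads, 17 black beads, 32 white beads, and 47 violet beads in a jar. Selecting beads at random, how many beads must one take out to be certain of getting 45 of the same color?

In the worst case we take at most 44 of each color, but all 14 blue, all 24 cyan, all 17 black, and all 32 white (fewer than 44), giving 44 + 14 + 24 + 44 + 17 + 32 + 44 = 219.
One more bead then forces some color to 45, so 219 + 1 = 220.

220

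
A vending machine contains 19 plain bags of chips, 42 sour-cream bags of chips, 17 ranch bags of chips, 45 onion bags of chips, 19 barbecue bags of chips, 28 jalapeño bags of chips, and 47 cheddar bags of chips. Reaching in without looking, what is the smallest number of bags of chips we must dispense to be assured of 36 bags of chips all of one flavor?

In the worst case we take at most 35 of each flavor, but all 19 plain, all 17 ranch, all 19 barbecue, and all 28 jalapeño (fewer than 35), giving 19 + 35 + 17 + 35 + 19 + 28 + 35 = 188.
One more bag of chips then forces some flavor to 36, so 188 + 1 = 189.

189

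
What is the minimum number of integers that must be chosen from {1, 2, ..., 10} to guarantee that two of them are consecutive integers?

6

Partition {1, …, 10} into 5 pairs: {1,2}, {3,4}, …, {9,10}.
Choosing 5 integers — say the 5 even numbers 2, 4, …, 10 — takes one from each pair and avoids the property.
Choosing 6 forces two into the same pair by pigeonhole, and those are consecutive. So 6.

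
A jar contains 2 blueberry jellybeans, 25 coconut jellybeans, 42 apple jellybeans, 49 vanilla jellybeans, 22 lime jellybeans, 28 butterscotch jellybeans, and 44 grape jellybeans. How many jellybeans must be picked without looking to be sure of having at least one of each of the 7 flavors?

The hardest flavor to obtain is blueberry: we could draw every other jellybean first — 212 − 2 = 210 jellybeans — without a single blueberry one.
The next draw must be blueberry, so 210 + 1 = 211.

211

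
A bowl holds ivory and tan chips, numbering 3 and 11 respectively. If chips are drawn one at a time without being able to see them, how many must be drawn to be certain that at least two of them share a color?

3

The worst case takes 1 chip of each color without reaching 2 of any: 2 × 1 = 2.
The next chip must bring some color to 2, so 2 + 1 = 3.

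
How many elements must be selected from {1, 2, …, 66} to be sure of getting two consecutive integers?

Partition {1, …, 66} into 33 pairs: {1,2}, {3,4}, …, {65,66}.
Choosing 33 integers — say the 33 even numbers 2, 4, …, 66 — takes one from each pair and avoids the property.
Choosing 34 forces two into the same pair by pigeonhole, and those are consecutive. So 34.

34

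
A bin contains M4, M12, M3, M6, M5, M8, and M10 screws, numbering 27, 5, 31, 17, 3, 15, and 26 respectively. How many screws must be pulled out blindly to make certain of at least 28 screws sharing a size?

121

In the worst case we take at most 27 of each size, but all 5 M12, all 17 M6, all 3 M5, all 15 M8, and all 26 M10 (fewer than 27), giving 27 + 5 + 27 + 17 + 3 + 15 + 26 = 120.
One more screw then forces some size to 28, so 120 + 1 = 121.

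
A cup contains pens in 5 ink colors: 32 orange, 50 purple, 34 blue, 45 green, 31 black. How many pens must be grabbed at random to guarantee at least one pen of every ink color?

162

The hardest ink color to obtain is black: we could draw every other pen first — 192 − 31 = 161 pens — without a single black one.
The next draw must be black, so 161 + 1 = 162.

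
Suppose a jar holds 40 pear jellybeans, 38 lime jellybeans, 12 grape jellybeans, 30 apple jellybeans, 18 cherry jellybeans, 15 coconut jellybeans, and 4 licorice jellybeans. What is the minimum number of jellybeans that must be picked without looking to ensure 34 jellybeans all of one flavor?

146

Treat the 7 flavors as pigeonholes.
In the worst case we take at most 33 of each flavor, but all 12 grape, all 30 apple, all 18 cherry, all 15 coconut, and all 4 licorice (fewer than 33), giving 33 + 33 + 12 + 30 + 18 + 15 + 4 = 145.
One more jellybean then forces some flavor to 34, so 145 + 1 = 146.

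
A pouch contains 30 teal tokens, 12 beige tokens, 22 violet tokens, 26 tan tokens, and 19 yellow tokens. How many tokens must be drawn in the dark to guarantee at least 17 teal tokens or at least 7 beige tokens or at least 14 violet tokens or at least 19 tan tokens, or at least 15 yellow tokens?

68

The worst case stops just short of every target: 16 teal, 6 beige, 13 violet, 18 tan, 14 yellow — 16 + 6 + 13 + 18 + 14 = 67 tokens.
One more token must push some color to its target, so 67 + 1 = 68.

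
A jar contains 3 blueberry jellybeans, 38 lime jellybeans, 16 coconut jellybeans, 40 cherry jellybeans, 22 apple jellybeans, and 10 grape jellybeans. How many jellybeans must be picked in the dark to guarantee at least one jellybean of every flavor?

The hardest flavor to obtain is blueberry: we could draw every other jellybean first — 129 − 3 = 126 jellybeans — without a single blueberry one.
The next draw must be blueberry, so 126 + 1 = 127.

127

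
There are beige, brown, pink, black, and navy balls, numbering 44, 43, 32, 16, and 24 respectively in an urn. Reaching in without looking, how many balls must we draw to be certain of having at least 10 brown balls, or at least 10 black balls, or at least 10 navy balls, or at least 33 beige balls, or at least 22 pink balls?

81

Each of the 5 colors has its own threshold; avoid all of them simultaneously.
The worst case stops just short of every target: 32 beige, 9 brown, 21 pink, 9 black, 9 navy — 32 + 9 + 21 + 9 + 9 = 80 balls.
One more ball must push some color to its target, so 80 + 1 = 81.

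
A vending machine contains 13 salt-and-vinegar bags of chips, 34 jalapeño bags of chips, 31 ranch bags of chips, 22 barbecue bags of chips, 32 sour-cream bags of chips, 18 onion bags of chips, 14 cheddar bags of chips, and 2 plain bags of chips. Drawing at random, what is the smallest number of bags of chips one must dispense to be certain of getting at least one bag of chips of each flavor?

The hardest flavor to obtain is plain: we could draw every other bag of chips first — 166 − 2 = 164 bags of chips — without a single plain one.
The next draw must be plain, so 164 + 1 = 165.

165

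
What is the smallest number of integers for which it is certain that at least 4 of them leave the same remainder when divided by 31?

94

There are 31 residue classes modulo 31 acting as pigeonholes.
With 31 × 3 = 93 integers we could place exactly 3 in each, with no class reaching 4.
One more forces some class to hold 4, so 93 + 1 = 94.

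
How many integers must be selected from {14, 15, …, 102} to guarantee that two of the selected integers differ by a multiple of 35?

36

Group the integers by remainder mod 35; there are 35 residue classes, each nonempty in this range.
Choosing one from each class (35 integers) avoids any shared remainder.
One more choice must repeat a class, so two differ by a multiple of 35. Hence 35 + 1 = 36.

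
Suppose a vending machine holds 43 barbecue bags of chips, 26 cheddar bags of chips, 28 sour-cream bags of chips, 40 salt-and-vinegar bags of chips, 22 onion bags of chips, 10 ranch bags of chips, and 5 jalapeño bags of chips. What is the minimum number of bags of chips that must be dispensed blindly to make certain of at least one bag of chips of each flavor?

The hardest flavor to obtain is jalapeño: we could draw every other bag of chips first — 174 − 5 = 169 bags of chips — without a single jalapeño one.
The next draw must be jalapeño, so 169 + 1 = 170.

170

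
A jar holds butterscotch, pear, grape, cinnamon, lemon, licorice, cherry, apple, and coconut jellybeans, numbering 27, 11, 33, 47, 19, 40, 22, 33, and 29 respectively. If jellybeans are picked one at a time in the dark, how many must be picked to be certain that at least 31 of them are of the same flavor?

229

In the worst case we take at most 30 of each flavor, but all 27 butterscotch, all 11 pear, all 19 lemon, all 22 cherry, and all 29 coconut (fewer than 30), giving 27 + 11 + 30 + 30 + 19 + 30 + 22 + 30 + 29 = 228.
One more jellybean then forces some flavor to 31, so 228 + 1 = 229.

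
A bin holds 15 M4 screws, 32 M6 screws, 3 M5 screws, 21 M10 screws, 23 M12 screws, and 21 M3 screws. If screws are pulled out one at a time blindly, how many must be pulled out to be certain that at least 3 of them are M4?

The worst case draws every non-M4 screw first: 32 + 3 + 21 + 23 + 21 = 100.
The next 3 draws are then forced to be M4, giving 100 + 3 = 103.

103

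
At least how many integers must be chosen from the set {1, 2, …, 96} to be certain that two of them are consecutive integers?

Partition {1, …, 96} into 48 pairs: {1,2}, {3,4}, …, {95,96}.
Choosing 48 integers — say the 48 even numbers 2, 4, …, 96 — takes one from each pair and avoids the property.
Choosing 49 forces two into the same pair by pigeonhole, and those are consecutive. So 49.

49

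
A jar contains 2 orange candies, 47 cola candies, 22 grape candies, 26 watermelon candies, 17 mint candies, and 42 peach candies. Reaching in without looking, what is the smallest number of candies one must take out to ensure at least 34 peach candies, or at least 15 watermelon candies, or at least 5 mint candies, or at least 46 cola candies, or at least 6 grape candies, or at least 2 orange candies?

103

The worst case stops just short of every target: 1 orange, 45 cola, 5 grape, 14 watermelon, 4 mint, 33 peach — 1 + 45 + 5 + 14 + 4 + 33 = 102 candies.
One more candy must push some flavor to its target, so 102 + 1 = 103.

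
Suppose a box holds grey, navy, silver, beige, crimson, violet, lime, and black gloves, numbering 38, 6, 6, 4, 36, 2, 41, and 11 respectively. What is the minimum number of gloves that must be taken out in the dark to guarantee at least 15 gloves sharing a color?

72

In the worst case we take at most 14 of each color, but all 6 navy, all 6 silver, all 4 beige, all 2 violet, and all 11 black (fewer than 14), giving 14 + 6 + 6 + 4 + 14 + 2 + 14 + 11 = 71.
One more glove then forces some color to 15, so 71 + 1 = 72.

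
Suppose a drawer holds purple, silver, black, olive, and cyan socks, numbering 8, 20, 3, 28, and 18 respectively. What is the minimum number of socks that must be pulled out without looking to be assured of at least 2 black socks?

76

The worst case draws every non-black sock first: 8 + 20 + 28 + 18 = 74.
The next 2 draws are then forced to be black, giving 74 + 2 = 76.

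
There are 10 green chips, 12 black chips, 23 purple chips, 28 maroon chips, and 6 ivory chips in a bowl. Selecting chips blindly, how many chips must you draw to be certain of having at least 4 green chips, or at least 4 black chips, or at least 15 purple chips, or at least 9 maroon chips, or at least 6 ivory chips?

The worst case stops just short of every target: 3 green, 3 black, 14 purple, 8 maroon, 5 ivory — 3 + 3 + 14 + 8 + 5 = 33 chips.
One more chip must push some color to its target, so 33 + 1 = 34.

34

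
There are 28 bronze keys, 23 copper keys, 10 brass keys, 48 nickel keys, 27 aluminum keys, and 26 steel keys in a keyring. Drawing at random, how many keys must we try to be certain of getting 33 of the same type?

Treat the 6 types as pigeonholes.
In the worst case we take at most 32 of each type, but all 28 bronze, all 23 copper, all 10 brass, all 27 aluminum, and all 26 steel (fewer than 32), giving 28 + 23 + 10 + 32 + 27 + 26 = 146.
One more key then forces some type to 33, so 146 + 1 = 147.

147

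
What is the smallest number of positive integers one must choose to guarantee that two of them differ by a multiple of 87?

Two integers differ by a multiple of 87 exactly when they share a remainder mod 87.
There are 87 residue classes mod 87, so 87 integers can all lie in distinct classes.
One more integer must repeat a residue, giving a difference divisible by 87. So n = 87 + 1 = 88.

88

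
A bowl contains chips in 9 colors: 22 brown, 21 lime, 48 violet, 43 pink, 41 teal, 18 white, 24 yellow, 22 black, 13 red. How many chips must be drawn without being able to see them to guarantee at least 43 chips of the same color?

In the worst case we take at most 42 of each color, but all 22 brown, all 21 lime, all 41 teal, all 18 white, all 24 yellow, all 22 black, and all 13 red (fewer than 42), giving 22 + 21 + 42 + 42 + 41 + 18 + 24 + 22 + 13 = 245.
One more chip then forces some color to 43, so 245 + 1 = 246.

246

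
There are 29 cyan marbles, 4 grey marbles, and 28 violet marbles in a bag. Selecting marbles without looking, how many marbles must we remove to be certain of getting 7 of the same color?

17

In the worst case we take at most 6 of each color, but all 4 grey (fewer than 6), giving 6 + 4 + 6 = 16.
One more marble then forces some color to 7, so 16 + 1 = 17.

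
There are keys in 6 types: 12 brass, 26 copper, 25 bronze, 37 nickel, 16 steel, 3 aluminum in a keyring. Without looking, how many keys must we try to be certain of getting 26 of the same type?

Treat the 6 types as pigeonholes.
In the worst case we take at most 25 of each type, but all 12 brass, all 16 steel, and all 3 aluminum (fewer than 25), giving 12 + 25 + 25 + 25 + 16 + 3 = 106.
One more key then forces some type to 26, so 106 + 1 = 107.

107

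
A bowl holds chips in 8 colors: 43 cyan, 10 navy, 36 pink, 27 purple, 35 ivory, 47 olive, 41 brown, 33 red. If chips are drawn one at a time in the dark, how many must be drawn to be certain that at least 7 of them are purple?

The worst case draws every non-purple chip first: 43 + 10 + 36 + 35 + 47 + 41 + 33 = 245.
The next 7 draws are then forced to be purple, giving 245 + 7 = 252.

252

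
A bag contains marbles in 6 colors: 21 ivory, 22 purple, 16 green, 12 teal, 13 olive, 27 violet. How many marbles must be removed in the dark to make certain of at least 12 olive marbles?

The worst case draws every non-olive marble first: 21 + 22 + 16 + 12 + 27 = 98.
The next 12 draws are then forced to be olive, giving 98 + 12 = 110.

110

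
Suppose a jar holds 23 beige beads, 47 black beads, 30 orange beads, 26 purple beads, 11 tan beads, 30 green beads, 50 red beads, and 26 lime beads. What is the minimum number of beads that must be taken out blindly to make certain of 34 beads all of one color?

213

In the worst case we take at most 33 of each color, but all 23 beige, all 30 orange, all 26 purple, all 11 tan, all 30 green, and all 26 lime (fewer than 33), giving 23 + 33 + 30 + 26 + 11 + 30 + 33 + 26 = 212.
One more bead then forces some color to 34, so 212 + 1 = 213.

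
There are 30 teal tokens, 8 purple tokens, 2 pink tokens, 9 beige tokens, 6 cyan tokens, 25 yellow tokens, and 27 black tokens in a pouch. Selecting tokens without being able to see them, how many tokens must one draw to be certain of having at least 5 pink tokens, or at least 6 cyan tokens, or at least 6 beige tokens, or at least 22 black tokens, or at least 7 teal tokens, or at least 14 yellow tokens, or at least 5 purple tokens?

57

Each of the 7 colors has its own threshold; avoid all of them simultaneously.
The worst case stops just short of every target: 6 teal, 4 purple, all 2 pink, 5 beige, 5 cyan, 13 yellow, 21 black — 6 + 4 + 2 + 5 + 5 + 13 + 21 = 56 tokens.
One more token must push some color to its target, so 56 + 1 = 57.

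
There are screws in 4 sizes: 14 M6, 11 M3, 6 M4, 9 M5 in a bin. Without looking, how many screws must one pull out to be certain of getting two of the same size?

The worst case takes 1 screw of each size without reaching 2 of any: 4 × 1 = 4.
The next screw must bring some size to 2, so 4 + 1 = 5.

5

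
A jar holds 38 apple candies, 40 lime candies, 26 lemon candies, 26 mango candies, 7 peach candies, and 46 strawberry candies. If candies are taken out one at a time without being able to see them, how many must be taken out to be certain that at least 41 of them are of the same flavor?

178

Treat the 6 flavors as pigeonholes.
In the worst case we take at most 40 of each flavor, but all 38 apple, all 26 lemon, all 26 mango, and all 7 peach (fewer than 40), giving 38 + 40 + 26 + 26 + 7 + 40 = 177.
One more candy then forces some flavor to 41, so 177 + 1 = 178.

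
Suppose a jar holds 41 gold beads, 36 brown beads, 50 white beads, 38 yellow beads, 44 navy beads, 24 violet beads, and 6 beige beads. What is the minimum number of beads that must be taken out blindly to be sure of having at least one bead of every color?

The hardest color to obtain is beige: we could draw every other bead first — 239 − 6 = 233 beads — without a single beige one.
The next draw must be beige, so 233 + 1 = 234.

234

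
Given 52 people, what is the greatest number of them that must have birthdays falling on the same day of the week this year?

There are 7 days of the week, which serve as the pigeonholes.
If each of the 7 days of the week held at most 7, the total would be at most 7 × 7 = 49 < 52, a contradiction.
So at least one holds ⌈52/7⌉ = 8.

8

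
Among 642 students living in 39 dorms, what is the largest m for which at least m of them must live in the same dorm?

17

The 642 students fall into 39 dorms.
If each of the 39 dorms held at most 16, the total would be at most 39 × 16 = 624 < 642, a contradiction.
So at least one holds ⌈642/39⌉ = 17.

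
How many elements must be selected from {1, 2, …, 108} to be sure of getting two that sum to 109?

55

Partition {1, …, 108} into 54 pairs: {1,108}, {2,107}, …, {54,55}.
Choosing 54 integers — say the integers 1 through 54 — takes one from each pair and avoids the property.
Choosing 55 forces two into the same pair by pigeonhole, and those sum to 109. So 55.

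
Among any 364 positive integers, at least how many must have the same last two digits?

4

If each of the 100 possible two-digit endings held at most 3, the total would be at most 100 × 3 = 300 < 364, a contradiction.
So at least one holds ⌈364/100⌉ = 4.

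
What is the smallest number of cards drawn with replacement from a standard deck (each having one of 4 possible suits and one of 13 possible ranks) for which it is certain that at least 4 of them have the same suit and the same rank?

157

There are 4 × 13 = 52 (suit, rank) combinations acting as pigeonholes.
With 52 × 3 = 156 cards drawn with replacement from a standard deck we could place exactly 3 in each, with no (suit, rank) pair reaching 4.
One more forces some (suit, rank) pair to hold 4, so 156 + 1 = 157.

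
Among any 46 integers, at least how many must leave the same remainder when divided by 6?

The 46 integers fall into 6 residue classes modulo 6.
If each of the 6 residue classes modulo 6 held at most 7, the total would be at most 6 × 7 = 42 < 46, a contradiction.
So at least one holds ⌈46/6⌉ = 8.

8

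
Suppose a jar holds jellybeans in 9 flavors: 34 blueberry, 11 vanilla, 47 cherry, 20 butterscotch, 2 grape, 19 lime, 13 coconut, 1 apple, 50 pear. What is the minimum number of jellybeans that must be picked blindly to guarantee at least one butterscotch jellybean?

To avoid butterscotch jellybeans as long as possible, exhaust the other 8 flavors first.
The worst case draws every non-butterscotch jellybean first: 34 + 11 + 47 + 2 + 19 + 13 + 1 + 50 = 177.
The next draw is then forced to be butterscotch, giving 177 + 1 = 178.

178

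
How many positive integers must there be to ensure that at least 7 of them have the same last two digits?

601

There are 100 possible two-digit endings acting as pigeonholes.
With 100 × 6 = 600 positive integers we could place exactly 6 in each, with no class reaching 7.
One more forces some class to hold 7, so 600 + 1 = 601.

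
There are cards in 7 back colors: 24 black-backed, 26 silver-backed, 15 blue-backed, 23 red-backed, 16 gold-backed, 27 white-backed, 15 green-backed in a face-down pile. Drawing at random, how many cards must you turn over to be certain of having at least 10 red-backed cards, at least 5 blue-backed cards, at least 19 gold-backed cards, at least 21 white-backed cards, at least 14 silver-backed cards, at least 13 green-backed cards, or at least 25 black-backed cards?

99

The worst case stops just short of every target: 24 black-backed, 13 silver-backed, 4 blue-backed, 9 red-backed, all 16 gold-backed, 20 white-backed, 12 green-backed — 24 + 13 + 4 + 9 + 16 + 20 + 12 = 98 cards.
One more card must push some back color to its target, so 98 + 1 = 99.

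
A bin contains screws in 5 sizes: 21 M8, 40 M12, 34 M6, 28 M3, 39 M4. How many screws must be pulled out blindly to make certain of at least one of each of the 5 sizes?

The hardest size to obtain is M8: we could draw every other screw first — 162 − 21 = 141 screws — without a single M8 one.
The next draw must be M8, so 141 + 1 = 142.

142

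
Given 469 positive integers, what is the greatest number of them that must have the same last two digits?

5

If each of the 100 possible two-digit endings held at most 4, the total would be at most 100 × 4 = 400 < 469, a contradiction.
So at least one holds ⌈469/100⌉ = 5.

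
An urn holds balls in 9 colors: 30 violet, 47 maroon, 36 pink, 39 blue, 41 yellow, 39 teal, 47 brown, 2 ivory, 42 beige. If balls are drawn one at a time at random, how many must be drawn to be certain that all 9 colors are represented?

322

The hardest color to obtain is ivory: we could draw every other ball first — 323 − 2 = 321 balls — without a single ivory one.
The next draw must be ivory, so 321 + 1 = 322.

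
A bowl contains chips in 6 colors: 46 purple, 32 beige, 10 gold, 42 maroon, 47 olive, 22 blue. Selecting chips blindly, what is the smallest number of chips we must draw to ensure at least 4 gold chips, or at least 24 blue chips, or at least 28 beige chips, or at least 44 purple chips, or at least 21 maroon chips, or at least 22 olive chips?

Each of the 6 colors has its own threshold; avoid all of them simultaneously.
The worst case stops just short of every target: 43 purple, 27 beige, 3 gold, 20 maroon, 21 olive, all 22 blue — 43 + 27 + 3 + 20 + 21 + 22 = 136 chips.
One more chip must push some color to its target, so 136 + 1 = 137.

137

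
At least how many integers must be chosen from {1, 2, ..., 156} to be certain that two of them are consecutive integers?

79

Partition {1, …, 156} into 78 pairs: {1,2}, {3,4}, …, {155,156}.
Choosing 78 integers — say the 78 even numbers 2, 4, …, 156 — takes one from each pair and avoids the property.
Choosing 79 forces two into the same pair by pigeonhole, and those are consecutive. So 79.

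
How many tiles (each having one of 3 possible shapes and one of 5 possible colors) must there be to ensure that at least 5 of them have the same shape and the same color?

61

There are 3 × 5 = 15 (shape, color) combinations acting as pigeonholes.
With 15 × 4 = 60 tiles we could place exactly 4 in each, with no (shape, color) pair reaching 5.
One more forces some (shape, color) pair to hold 5, so 60 + 1 = 61.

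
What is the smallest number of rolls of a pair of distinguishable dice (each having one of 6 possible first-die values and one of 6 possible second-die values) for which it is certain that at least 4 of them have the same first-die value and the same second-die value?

There are 6 × 6 = 36 (first-die value, second-die value) combinations acting as pigeonholes.
With 36 × 3 = 108 rolls of a pair of distinguishable dice we could place exactly 3 in each, with no (first-die value, second-die value) pair reaching 4.
One more forces some (first-die value, second-die value) pair to hold 4, so 108 + 1 = 109.

109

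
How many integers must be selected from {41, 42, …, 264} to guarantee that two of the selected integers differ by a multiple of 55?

56

Group the integers by remainder mod 55; there are 55 residue classes, each nonempty in this range.
Choosing one from each class (55 integers) avoids any shared remainder.
One more choice must repeat a class, so two differ by a multiple of 55. Hence 55 + 1 = 56.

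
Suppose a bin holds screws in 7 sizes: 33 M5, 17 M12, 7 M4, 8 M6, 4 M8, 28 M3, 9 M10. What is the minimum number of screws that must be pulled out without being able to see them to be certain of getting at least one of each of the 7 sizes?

The hardest size to obtain is M8: we could draw every other screw first — 106 − 4 = 102 screws — without a single M8 one.
The next draw must be M8, so 102 + 1 = 103.

103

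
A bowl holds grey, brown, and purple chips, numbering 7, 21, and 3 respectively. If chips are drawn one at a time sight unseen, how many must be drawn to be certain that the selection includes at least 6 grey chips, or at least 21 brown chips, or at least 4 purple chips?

29

The worst case stops just short of every target: 5 grey, 20 brown, 3 purple — 5 + 20 + 3 = 28 chips.
One more chip must push some color to its target, so 28 + 1 = 29.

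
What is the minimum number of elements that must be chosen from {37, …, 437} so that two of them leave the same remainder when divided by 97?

98

Group the integers by remainder mod 97; there are 97 residue classes, each nonempty in this range.
Choosing one from each class (97 integers) avoids any shared remainder.
One more choice must repeat a class, so two differ by a multiple of 97. Hence 97 + 1 = 98.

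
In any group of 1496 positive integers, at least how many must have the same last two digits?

The 1496 positive integers fall into 100 possible two-digit endings.
If each of the 100 possible two-digit endings held at most 14, the total would be at most 100 × 14 = 1400 < 1496, a contradiction.
So at least one holds ⌈1496/100⌉ = 15.

15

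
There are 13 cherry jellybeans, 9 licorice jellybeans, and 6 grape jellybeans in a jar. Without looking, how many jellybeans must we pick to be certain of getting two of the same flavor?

The worst case takes 1 jellybean of each flavor without reaching 2 of any: 3 × 1 = 3.
The next jellybean must bring some flavor to 2, so 3 + 1 = 4.

4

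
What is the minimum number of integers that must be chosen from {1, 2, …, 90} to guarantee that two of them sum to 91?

Partition {1, …, 90} into 45 pairs: {1,90}, {2,89}, …, {45,46}.
Choosing 45 integers — say the integers 1 through 45 — takes one from each pair and avoids the property.
Choosing 46 forces two into the same pair by pigeonhole, and those sum to 91. So 46.

46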